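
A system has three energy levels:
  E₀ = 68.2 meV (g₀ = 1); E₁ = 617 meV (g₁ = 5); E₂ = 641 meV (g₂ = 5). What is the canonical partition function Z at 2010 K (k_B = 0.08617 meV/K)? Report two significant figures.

Z = 0.94

k_BT = 0.08617 × 2010 K = 173.2 meV.
Eᵢ/kT = 0.3938, 3.562, 3.701.
Z = Σ gᵢe^(−Eᵢ/kT) = 1·e^(−0.3938) + 5·e^(−3.562) + 5·e^(−3.701) = 0.6745 + 0.1419 + 0.1235 = 0.9399.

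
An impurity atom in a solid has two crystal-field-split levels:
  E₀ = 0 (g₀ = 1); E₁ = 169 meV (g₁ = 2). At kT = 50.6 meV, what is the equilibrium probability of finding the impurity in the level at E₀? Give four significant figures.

Eᵢ/kT = 0, 3.33992.
Z = Σ gᵢe^(−Eᵢ/kT) = 1·e^(−0) + 2·e^(−3.33992) = 1.00000 + 0.0708796 = 1.07088.
P₀ = g₀ e^(−E₀/kT) / Z = 1.00000/1.07088 = 0.9338.

0.9338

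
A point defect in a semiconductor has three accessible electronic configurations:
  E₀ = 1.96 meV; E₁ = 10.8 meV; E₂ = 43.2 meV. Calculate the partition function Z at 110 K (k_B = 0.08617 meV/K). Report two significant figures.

k_BT = 0.08617 × 110 K = 9.479 meV.
Eᵢ/kT = 0.2068, 1.139, 4.557.
Z = Σ e^(−Eᵢ/kT) = e^(−0.2068) + e^(−1.139) + e^(−4.557) = 0.8132 + 0.3201 + 0.01049 = 1.144.

Z = 1.1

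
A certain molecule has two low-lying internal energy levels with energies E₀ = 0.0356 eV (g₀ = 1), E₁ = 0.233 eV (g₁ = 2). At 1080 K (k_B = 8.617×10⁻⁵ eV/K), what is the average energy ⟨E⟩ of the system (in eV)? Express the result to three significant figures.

0.0738 eV

k_BT = 8.617×10⁻⁵ × 1080 K = 0.093064 eV.
Eᵢ/kT = 0.38253, 2.5037.
Z = Σ gᵢe^(−Eᵢ/kT) = 1·e^(−0.38253) + 2·e^(−2.5037) = 0.68213 + 0.16356 = 0.84569.
⟨E⟩ = Σ Eᵢ gᵢe^(−Eᵢ/kT) / Z = (0.0356·0.68213 + 0.233·0.16356) / 0.84569 = 0.0738 eV.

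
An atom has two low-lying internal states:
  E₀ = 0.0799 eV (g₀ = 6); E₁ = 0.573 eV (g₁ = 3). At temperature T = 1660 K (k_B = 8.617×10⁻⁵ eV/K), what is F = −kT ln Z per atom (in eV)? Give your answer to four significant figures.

-0.1787 eV

k_BT = 8.617×10⁻⁵ × 1660 K = 0.143042 eV.
Eᵢ/kT = 0.558577, 4.00582.
Z = Σ gᵢe^(−Eᵢ/kT) = 6·e^(−0.558577) + 3·e^(−4.00582) = 3.43213 + 0.0546281 = 3.48676.
F = −kT ln Z = −0.143042 × ln(3.48676) = −0.143042 × 1.24897 = -0.1787 eV.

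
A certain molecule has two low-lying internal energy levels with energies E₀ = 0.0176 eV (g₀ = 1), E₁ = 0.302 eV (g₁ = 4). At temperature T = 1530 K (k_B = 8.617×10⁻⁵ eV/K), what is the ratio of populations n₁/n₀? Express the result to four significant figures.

k_BT = 8.617×10⁻⁵ × 1530 K = 0.131840 eV.
n₁/n₀ = (g₁/g₀) exp[−(E₁−E₀)/kT] = (4/1) × exp(−(0.2844 eV)/(0.131840 eV)) = (4/1) × exp(-2.15716) = 0.4626.

0.4626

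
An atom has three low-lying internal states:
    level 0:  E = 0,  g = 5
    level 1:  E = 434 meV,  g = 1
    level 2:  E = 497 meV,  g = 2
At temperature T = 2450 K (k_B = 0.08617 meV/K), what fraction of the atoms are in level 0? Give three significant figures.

k_BT = 0.08617 × 2450 K = 211.12 meV.
Eᵢ/kT = 0, 2.0557, 2.3541.
Z = Σ gᵢe^(−Eᵢ/kT) = 5·e^(−0) + 1·e^(−2.0557) + 2·e^(−2.3541) = 5.0000 + 0.12800 + 0.18996 = 5.3180.
P₀ = g₀ e^(−E₀/kT) / Z = 5.0000/5.3180 = 0.940.

0.940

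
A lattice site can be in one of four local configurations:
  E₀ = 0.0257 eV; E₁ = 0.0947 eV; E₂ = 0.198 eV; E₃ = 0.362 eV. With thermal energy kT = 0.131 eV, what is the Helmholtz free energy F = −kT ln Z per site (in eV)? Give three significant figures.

-0.0608 eV

Eᵢ/kT = 0.19618, 0.72290, 1.5115, 2.7634.
Z = Σ e^(−Eᵢ/kT) = e^(−0.19618) + e^(−0.72290) + e^(−1.5115) + e^(−2.7634) = 0.82186 + 0.48534 + 0.22058 + 0.063077 = 1.5909.
F = −kT ln Z = −0.131 × ln(1.5909) = −0.131 × 0.46430 = -0.0608 eV.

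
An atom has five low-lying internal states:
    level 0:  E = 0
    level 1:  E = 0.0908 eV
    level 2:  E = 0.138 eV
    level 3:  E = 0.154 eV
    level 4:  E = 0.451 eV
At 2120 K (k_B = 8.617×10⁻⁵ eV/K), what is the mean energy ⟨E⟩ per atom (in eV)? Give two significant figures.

0.087 eV

k_BT = 8.617×10⁻⁵ × 2120 K = 0.1827 eV.
Eᵢ/kT = 0, 0.4970, 0.7553, 0.8429, 2.469.
Z = Σ e^(−Eᵢ/kT) = e^(−0) + e^(−0.4970) + e^(−0.7553) + e^(−0.8429) + e^(−2.469) = 1.000 + 0.6084 + 0.4699 + 0.4305 + 0.08467 = 2.593.
⟨E⟩ = Σ Eᵢ e^(−Eᵢ/kT) / Z = (0·1.000 + 0.0908·0.6084 + 0.138·0.4699 + 0.154·0.4305 + 0.451·0.08467) / 2.593 = 0.087 eV.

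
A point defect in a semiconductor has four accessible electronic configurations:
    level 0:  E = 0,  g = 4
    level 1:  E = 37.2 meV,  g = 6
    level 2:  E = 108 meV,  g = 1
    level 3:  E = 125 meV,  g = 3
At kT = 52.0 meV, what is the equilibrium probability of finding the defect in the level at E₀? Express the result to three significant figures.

0.546

Eᵢ/kT = 0, 0.71538, 2.0769, 2.4038.
Z = Σ gᵢe^(−Eᵢ/kT) = 4·e^(−0) + 6·e^(−0.71538) + 1·e^(−2.0769) + 3·e^(−2.4038) = 4.0000 + 2.9340 + 0.12532 + 0.27112 = 7.3304.
P₀ = g₀ e^(−E₀/kT) / Z = 4.0000/7.3304 = 0.546.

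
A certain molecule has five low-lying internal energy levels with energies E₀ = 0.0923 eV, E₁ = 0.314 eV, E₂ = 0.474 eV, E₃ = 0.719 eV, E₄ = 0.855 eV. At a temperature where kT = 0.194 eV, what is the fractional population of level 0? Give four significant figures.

0.6588

Eᵢ/kT = 0.475773, 1.61856, 2.44330, 3.70619, 4.40722.
Z = Σ e^(−Eᵢ/kT) = e^(−0.475773) + e^(−1.61856) + e^(−2.44330) + e^(−3.70619) + e^(−4.40722) = 0.621405 + 0.198184 + 0.0868737 + 0.0245710 + 0.0121890 = 0.943223.
P₀ = e^(−E₀/kT) / Z = 0.621405/0.943223 = 0.6588.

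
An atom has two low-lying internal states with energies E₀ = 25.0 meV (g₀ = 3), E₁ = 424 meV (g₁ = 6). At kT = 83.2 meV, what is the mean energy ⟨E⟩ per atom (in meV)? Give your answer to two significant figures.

31 meV

Eᵢ/kT = 0.3005, 5.096.
Z = Σ gᵢe^(−Eᵢ/kT) = 3·e^(−0.3005) + 6·e^(−5.096) = 2.221 + 0.03673 = 2.258.
⟨E⟩ = Σ Eᵢ gᵢe^(−Eᵢ/kT) / Z = (25.0·2.221 + 424·0.03673) / 2.258 = 31 meV.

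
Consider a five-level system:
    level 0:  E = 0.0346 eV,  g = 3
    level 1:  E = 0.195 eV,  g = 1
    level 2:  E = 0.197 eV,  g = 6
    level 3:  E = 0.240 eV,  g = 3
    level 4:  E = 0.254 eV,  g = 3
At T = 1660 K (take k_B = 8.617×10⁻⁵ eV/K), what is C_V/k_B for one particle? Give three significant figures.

k_BT = 8.617×10⁻⁵ × 1660 K = 0.14304 eV.
Eᵢ/kT = 0.24189, 1.3633, 1.3772, 1.6779, 1.7757.
Z = Σ gᵢe^(−Eᵢ/kT) = 3·e^(−0.24189) + 1·e^(−1.3633) + 6·e^(−1.3772) + 3·e^(−1.6779) + 3·e^(−1.7757) = 2.3554 + 0.25582 + 1.5137 + 0.56030 + 0.50809 = 5.1933.
⟨E⟩ = 0.13346 eV, ⟨E²⟩ = 0.026254 eV².
C_V/k_B = (⟨E²⟩ − ⟨E⟩²)/(kT)² = (0.026254 − 0.017812)/0.020460 = 0.413.

0.413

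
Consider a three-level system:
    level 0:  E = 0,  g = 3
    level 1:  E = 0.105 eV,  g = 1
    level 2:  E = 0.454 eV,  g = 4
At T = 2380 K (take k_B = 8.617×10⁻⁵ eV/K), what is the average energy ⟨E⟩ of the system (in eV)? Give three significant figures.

0.0648 eV

k_BT = 8.617×10⁻⁵ × 2380 K = 0.20508 eV.
Eᵢ/kT = 0, 0.51200, 2.2138.
Z = Σ gᵢe^(−Eᵢ/kT) = 3·e^(−0) + 1·e^(−0.51200) + 4·e^(−2.2138) = 3.0000 + 0.59930 + 0.43714 = 4.0364.
⟨E⟩ = Σ Eᵢ gᵢe^(−Eᵢ/kT) / Z = (0·3.0000 + 0.105·0.59930 + 0.454·0.43714) / 4.0364 = 0.0648 eV.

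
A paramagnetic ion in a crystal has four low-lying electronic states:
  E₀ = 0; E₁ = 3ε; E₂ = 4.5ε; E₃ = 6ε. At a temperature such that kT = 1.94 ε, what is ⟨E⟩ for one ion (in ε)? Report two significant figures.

Eᵢ/kT = 0, 1.546, 2.320, 3.093.
Z = Σ e^(−Eᵢ/kT) = e^(−0) + e^(−1.546) + e^(−2.320) + e^(−3.093) = 1.000 + 0.2131 + 0.09827 + 0.04537 = 1.357.
⟨E⟩ = Σ Eᵢ e^(−Eᵢ/kT) / Z = (0·1.000 + 3·0.2131 + 4.5·0.09827 + 6·0.04537) / 1.357 = 1.0 ε.

1.0 ε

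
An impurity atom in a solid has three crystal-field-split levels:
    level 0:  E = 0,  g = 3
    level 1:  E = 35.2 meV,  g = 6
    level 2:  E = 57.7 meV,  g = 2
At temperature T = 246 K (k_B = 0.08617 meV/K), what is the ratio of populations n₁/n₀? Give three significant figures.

0.380

k_BT = 0.08617 × 246 K = 21.198 meV.
n₁/n₀ = (g₁/g₀) exp[−(E₁−E₀)/kT] = (6/3) × exp(−(35.2 meV)/(21.198 meV)) = (6/3) × exp(-1.6605) = 0.380.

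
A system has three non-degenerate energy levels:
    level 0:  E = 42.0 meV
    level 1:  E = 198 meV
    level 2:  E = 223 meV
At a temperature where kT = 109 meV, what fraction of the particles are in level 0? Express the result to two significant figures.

0.70

Eᵢ/kT = 0.3853, 1.817, 2.046.
Z = Σ e^(−Eᵢ/kT) = e^(−0.3853) + e^(−1.817) + e^(−2.046) = 0.6802 + 0.1625 + 0.1293 = 0.9720.
P₀ = e^(−E₀/kT) / Z = 0.6802/0.9720 = 0.70.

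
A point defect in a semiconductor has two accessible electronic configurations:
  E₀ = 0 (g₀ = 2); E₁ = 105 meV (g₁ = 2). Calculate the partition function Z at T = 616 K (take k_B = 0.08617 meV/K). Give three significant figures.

Z = 2.28

k_BT = 0.08617 × 616 K = 53.081 meV.
Eᵢ/kT = 0, 1.9781.
Z = Σ gᵢe^(−Eᵢ/kT) = 2·e^(−0) + 2·e^(−1.9781) = 2.0000 + 0.27666 = 2.2767.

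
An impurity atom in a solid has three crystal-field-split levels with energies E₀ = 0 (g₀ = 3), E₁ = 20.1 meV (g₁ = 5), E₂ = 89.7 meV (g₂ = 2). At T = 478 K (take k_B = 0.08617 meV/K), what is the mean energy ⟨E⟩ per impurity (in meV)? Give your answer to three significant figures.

k_BT = 0.08617 × 478 K = 41.189 meV.
Eᵢ/kT = 0, 0.48799, 2.1778.
Z = Σ gᵢe^(−Eᵢ/kT) = 3·e^(−0) + 5·e^(−0.48799) + 2·e^(−2.1778) = 3.0000 + 3.0693 + 0.22658 = 6.2959.
⟨E⟩ = Σ Eᵢ gᵢe^(−Eᵢ/kT) / Z = (0·3.0000 + 20.1·3.0693 + 89.7·0.22658) / 6.2959 = 13.0 meV.

13.0 meV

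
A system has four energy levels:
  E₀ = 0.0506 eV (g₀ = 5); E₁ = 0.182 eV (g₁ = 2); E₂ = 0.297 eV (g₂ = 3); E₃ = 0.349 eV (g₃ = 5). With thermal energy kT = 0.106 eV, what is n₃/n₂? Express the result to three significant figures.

n₃/n₂ = (g₃/g₂) exp[−(E₃−E₂)/kT] = (5/3) × exp(−(0.052 eV)/(0.106 eV)) = (5/3) × exp(-0.49057) = 1.02.

1.02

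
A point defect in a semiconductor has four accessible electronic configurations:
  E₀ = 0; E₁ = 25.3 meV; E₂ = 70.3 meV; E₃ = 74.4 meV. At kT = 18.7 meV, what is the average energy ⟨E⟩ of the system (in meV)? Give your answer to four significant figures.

Eᵢ/kT = 0, 1.35294, 3.75936, 3.97861.
Z = Σ e^(−Eᵢ/kT) = e^(−0) + e^(−1.35294) + e^(−3.75936) + e^(−3.97861) = 1.00000 + 0.258479 + 0.0232986 + 0.0187116 = 1.30049.
⟨E⟩ = Σ Eᵢ e^(−Eᵢ/kT) / Z = (0·1.00000 + 25.3·0.258479 + 70.3·0.0232986 + 74.4·0.0187116) / 1.30049 = 7.358 meV.

7.358 meV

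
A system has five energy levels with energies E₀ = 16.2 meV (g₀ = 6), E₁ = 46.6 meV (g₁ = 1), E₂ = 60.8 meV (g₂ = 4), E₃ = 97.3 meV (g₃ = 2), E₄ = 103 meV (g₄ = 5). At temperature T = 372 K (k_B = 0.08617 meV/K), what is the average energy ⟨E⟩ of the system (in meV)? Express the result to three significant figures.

k_BT = 0.08617 × 372 K = 32.055 meV.
Eᵢ/kT = 0.50538, 1.4538, 1.8967, 3.0354, 3.2132.
Z = Σ gᵢe^(−Eᵢ/kT) = 6·e^(−0.50538) + 1·e^(−1.4538) + 4·e^(−1.8967) + 2·e^(−3.0354) + 5·e^(−3.2132) = 3.6197 + 0.23368 + 0.60025 + 0.096111 + 0.20114 = 4.7509.
⟨E⟩ = Σ Eᵢ gᵢe^(−Eᵢ/kT) / Z = (16.2·3.6197 + 46.6·0.23368 + 60.8·0.60025 + 97.3·0.096111 + 103·0.20114) / 4.7509 = 28.6 meV.

28.6 meV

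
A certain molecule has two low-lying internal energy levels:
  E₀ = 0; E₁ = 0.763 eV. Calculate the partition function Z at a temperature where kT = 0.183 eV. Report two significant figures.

Eᵢ/kT = 0, 4.169.
Z = Σ e^(−Eᵢ/kT) = e^(−0) + e^(−4.169) = 1.000 + 0.01547 = 1.015.

Z = 1.0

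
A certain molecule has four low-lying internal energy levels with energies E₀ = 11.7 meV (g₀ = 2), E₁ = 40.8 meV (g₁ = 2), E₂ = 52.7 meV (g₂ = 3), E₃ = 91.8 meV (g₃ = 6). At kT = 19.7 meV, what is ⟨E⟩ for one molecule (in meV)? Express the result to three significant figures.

Eᵢ/kT = 0.59391, 2.0711, 2.6751, 4.6599.
Z = Σ gᵢe^(−Eᵢ/kT) = 2·e^(−0.59391) + 2·e^(−2.0711) + 3·e^(−2.6751) + 6·e^(−4.6599) = 1.1043 + 0.25209 + 0.20670 + 0.056804 = 1.6199.
⟨E⟩ = Σ Eᵢ gᵢe^(−Eᵢ/kT) / Z = (11.7·1.1043 + 40.8·0.25209 + 52.7·0.20670 + 91.8·0.056804) / 1.6199 = 24.3 meV.

24.3 meV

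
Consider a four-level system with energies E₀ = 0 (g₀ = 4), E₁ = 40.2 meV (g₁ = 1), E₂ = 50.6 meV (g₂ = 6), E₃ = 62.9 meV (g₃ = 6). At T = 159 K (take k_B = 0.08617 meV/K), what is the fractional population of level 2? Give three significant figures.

0.0350

k_BT = 0.08617 × 159 K = 13.701 meV.
Eᵢ/kT = 0, 2.9341, 3.6932, 4.5909.
Z = Σ gᵢe^(−Eᵢ/kT) = 4·e^(−0) + 1·e^(−2.9341) + 6·e^(−3.6932) + 6·e^(−4.5909) = 4.0000 + 0.053179 + 0.14935 + 0.060862 = 4.2634.
P₂ = g₂ e^(−E₂/kT) / Z = 0.14935/4.2634 = 0.0350.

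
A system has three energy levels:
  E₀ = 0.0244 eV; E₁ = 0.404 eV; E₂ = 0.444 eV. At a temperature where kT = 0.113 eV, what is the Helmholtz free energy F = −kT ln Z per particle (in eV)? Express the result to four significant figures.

Eᵢ/kT = 0.215929, 3.57522, 3.92920.
Z = Σ e^(−Eᵢ/kT) = e^(−0.215929) + e^(−3.57522) + e^(−3.92920) = 0.805793 + 0.0280093 + 0.0196594 = 0.853462.
F = −kT ln Z = −0.113 × ln(0.853462) = −0.113 × -0.158454 = 0.01791 eV.

0.01791 eV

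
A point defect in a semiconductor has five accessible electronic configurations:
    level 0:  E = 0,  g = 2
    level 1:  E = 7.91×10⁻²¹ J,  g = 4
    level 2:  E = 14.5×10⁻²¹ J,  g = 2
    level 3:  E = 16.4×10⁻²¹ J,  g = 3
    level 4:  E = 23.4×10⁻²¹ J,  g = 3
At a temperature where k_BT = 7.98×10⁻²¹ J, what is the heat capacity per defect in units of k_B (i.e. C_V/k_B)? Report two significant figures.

0.69

Eᵢ/kT = 0, 0.9912, 1.817, 2.055, 2.932.
Z = Σ gᵢe^(−Eᵢ/kT) = 2·e^(−0) + 4·e^(−0.9912) + 2·e^(−1.817) + 3·e^(−2.055) + 3·e^(−2.932) = 2.000 + 1.485 + 0.3250 + 0.3843 + 0.1599 = 4.354.
⟨E⟩ = 6.087, ⟨E²⟩ = 80.88.
C_V/k_B = (⟨E²⟩ − ⟨E⟩²)/(kT)² = (80.88 − 37.05)/63.68 = 0.69.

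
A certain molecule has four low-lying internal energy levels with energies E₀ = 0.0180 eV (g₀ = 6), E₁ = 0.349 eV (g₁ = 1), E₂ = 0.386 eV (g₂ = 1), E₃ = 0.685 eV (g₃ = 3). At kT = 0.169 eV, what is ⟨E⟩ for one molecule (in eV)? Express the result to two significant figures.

0.038 eV

Eᵢ/kT = 0.1065, 2.065, 2.284, 4.053.
Z = Σ gᵢe^(−Eᵢ/kT) = 6·e^(−0.1065) + 1·e^(−2.065) + 1·e^(−2.284) + 3·e^(−4.053) = 5.394 + 0.1268 + 0.1019 + 0.05211 = 5.675.
⟨E⟩ = Σ Eᵢ gᵢe^(−Eᵢ/kT) / Z = (0.0180·5.394 + 0.349·0.1268 + 0.386·0.1019 + 0.685·0.05211) / 5.675 = 0.038 eV.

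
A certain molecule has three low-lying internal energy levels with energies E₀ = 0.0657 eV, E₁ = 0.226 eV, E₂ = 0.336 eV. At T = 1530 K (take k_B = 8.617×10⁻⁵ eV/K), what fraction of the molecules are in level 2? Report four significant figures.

0.09031

k_BT = 8.617×10⁻⁵ × 1530 K = 0.131840 eV.
Eᵢ/kT = 0.498331, 1.71420, 2.54854.
Z = Σ e^(−Eᵢ/kT) = e^(−0.498331) + e^(−1.71420) + e^(−2.54854) = 0.607544 + 0.180108 + 0.0781957 = 0.865848.
P₂ = e^(−E₂/kT) / Z = 0.0781957/0.865848 = 0.09031.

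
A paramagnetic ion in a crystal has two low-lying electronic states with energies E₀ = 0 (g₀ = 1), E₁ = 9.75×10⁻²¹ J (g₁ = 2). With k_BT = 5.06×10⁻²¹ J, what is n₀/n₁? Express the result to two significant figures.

n₀/n₁ = (g₀/g₁) exp[−(E₀−E₁)/kT] = (1/2) × exp(−(-9.75 ×10⁻²¹ J)/(5.06 ×10⁻²¹ J)) = (1/2) × exp(1.927) = 3.4.

3.4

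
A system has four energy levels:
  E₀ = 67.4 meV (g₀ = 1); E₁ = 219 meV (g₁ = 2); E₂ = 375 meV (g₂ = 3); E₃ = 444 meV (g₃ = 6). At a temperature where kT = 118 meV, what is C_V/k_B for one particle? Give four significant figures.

Eᵢ/kT = 0.571186, 1.85593, 3.17797, 3.76271.
Z = Σ gᵢe^(−Eᵢ/kT) = 1·e^(−0.571186) + 2·e^(−1.85593) + 3·e^(−3.17797) + 6·e^(−3.76271) = 0.564855 + 0.312615 + 0.125010 + 0.139324 = 1.14180.
⟨E⟩ = 188.538 meV, ⟨E²⟩ = 54829.8 meV².
C_V/k_B = (⟨E²⟩ − ⟨E⟩²)/(kT)² = (54829.8 − 35546.6)/13924.0 = 1.385.

1.385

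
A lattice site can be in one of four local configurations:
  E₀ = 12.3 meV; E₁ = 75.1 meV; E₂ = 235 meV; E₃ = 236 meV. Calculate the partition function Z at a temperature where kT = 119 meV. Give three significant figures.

Eᵢ/kT = 0.10336, 0.63109, 1.9748, 1.9832.
Z = Σ e^(−Eᵢ/kT) = e^(−0.10336) + e^(−0.63109) + e^(−1.9748) + e^(−1.9832) = 0.90180 + 0.53201 + 0.13879 + 0.13763 = 1.7102.

Z = 1.71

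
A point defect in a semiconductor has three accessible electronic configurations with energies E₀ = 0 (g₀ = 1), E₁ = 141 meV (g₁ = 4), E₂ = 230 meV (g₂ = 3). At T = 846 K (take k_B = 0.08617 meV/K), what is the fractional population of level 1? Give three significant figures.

k_BT = 0.08617 × 846 K = 72.900 meV.
Eᵢ/kT = 0, 1.9342, 3.1550.
Z = Σ gᵢe^(−Eᵢ/kT) = 1·e^(−0) + 4·e^(−1.9342) + 3·e^(−3.1550) = 1.0000 + 0.57816 + 0.12792 = 1.7061.
P₁ = g₁ e^(−E₁/kT) / Z = 0.57816/1.7061 = 0.339.

0.339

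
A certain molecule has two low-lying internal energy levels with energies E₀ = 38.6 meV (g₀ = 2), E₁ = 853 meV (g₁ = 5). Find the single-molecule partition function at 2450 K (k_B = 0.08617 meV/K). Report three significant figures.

Z = 1.75

k_BT = 0.08617 × 2450 K = 211.12 meV.
Eᵢ/kT = 0.18283, 4.0404.
Z = Σ gᵢe^(−Eᵢ/kT) = 2·e^(−0.18283) + 5·e^(−4.0404) = 1.6658 + 0.087952 = 1.7538.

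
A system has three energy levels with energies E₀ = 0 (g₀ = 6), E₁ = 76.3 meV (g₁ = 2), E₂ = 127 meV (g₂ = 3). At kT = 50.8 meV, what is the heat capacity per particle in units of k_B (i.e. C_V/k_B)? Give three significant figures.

Eᵢ/kT = 0, 1.5020, 2.5000.
Z = Σ gᵢe^(−Eᵢ/kT) = 6·e^(−0) + 2·e^(−1.5020) + 3·e^(−2.5000) = 6.0000 + 0.44537 + 0.24625 = 6.6916.
⟨E⟩ = 9.7519 meV, ⟨E²⟩ = 981.02 meV².
C_V/k_B = (⟨E²⟩ − ⟨E⟩²)/(kT)² = (981.02 − 95.100)/2580.6 = 0.343.

0.343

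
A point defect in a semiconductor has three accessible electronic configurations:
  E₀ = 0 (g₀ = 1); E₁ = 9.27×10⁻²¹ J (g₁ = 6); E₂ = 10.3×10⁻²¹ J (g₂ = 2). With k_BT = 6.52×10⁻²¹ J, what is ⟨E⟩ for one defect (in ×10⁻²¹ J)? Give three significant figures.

Eᵢ/kT = 0, 1.4218, 1.5798.
Z = Σ gᵢe^(−Eᵢ/kT) = 1·e^(−0) + 6·e^(−1.4218) + 2·e^(−1.5798) = 1.0000 + 1.4477 + 0.41203 = 2.8597.
⟨E⟩ = Σ Eᵢ gᵢe^(−Eᵢ/kT) / Z = (0·1.0000 + 9.27·1.4477 + 10.3·0.41203) / 2.8597 = 6.18 ×10⁻²¹ J.

6.18 ×10⁻²¹ J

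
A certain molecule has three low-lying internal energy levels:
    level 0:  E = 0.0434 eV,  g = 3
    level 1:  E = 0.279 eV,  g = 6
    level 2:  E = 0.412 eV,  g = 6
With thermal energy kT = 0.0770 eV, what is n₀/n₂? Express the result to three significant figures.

60.0

n₀/n₂ = (g₀/g₂) exp[−(E₀−E₂)/kT] = (3/6) × exp(−(-0.3686 eV)/(0.0770 eV)) = (3/6) × exp(4.7870) = 60.0.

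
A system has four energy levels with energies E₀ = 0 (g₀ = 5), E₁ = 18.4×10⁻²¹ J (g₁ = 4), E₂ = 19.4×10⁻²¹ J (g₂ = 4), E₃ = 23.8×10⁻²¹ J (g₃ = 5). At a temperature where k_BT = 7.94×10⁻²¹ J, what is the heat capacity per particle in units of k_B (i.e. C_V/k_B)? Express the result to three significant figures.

0.898

Eᵢ/kT = 0, 2.3174, 2.4433, 2.9975.
Z = Σ gᵢe^(−Eᵢ/kT) = 5·e^(−0) + 4·e^(−2.3174) + 4·e^(−2.4433) + 5·e^(−2.9975) = 5.0000 + 0.39412 + 0.34749 + 0.24956 = 5.9912.
⟨E⟩ = 3.3270, ⟨E²⟩ = 67.695.
C_V/k_B = (⟨E²⟩ − ⟨E⟩²)/(kT)² = (67.695 − 11.069)/63.044 = 0.898.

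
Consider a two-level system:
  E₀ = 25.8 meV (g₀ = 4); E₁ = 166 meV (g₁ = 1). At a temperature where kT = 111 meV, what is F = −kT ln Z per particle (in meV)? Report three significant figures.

Eᵢ/kT = 0.23243, 1.4955.
Z = Σ gᵢe^(−Eᵢ/kT) = 4·e^(−0.23243) + 1·e^(−1.4955) = 3.1704 + 0.22414 = 3.3945.
F = −kT ln Z = −111 × ln(3.3945) = −111 × 1.2222 = -136 meV.

-136 meV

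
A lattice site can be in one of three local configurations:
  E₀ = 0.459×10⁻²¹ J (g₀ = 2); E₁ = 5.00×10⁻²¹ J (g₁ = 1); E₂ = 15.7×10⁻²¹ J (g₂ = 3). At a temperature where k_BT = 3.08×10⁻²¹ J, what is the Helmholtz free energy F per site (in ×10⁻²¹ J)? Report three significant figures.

Eᵢ/kT = 0.14903, 1.6234, 5.0974.
Z = Σ gᵢe^(−Eᵢ/kT) = 2·e^(−0.14903) + 1·e^(−1.6234) + 3·e^(−5.0974) = 1.7231 + 0.19723 + 0.018338 = 1.9387.
F = −kT ln Z = −3.08 × ln(1.9387) = −3.08 × 0.66202 = -2.04 ×10⁻²¹ J.

-2.04 ×10⁻²¹ J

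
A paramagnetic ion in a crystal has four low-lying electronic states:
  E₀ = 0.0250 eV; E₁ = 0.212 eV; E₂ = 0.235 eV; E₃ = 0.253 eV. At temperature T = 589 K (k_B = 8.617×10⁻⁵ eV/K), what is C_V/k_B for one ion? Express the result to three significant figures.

0.759

k_BT = 8.617×10⁻⁵ × 589 K = 0.050754 eV.
Eᵢ/kT = 0.49257, 4.1770, 4.6302, 4.9848.
Z = Σ e^(−Eᵢ/kT) = e^(−0.49257) + e^(−4.1770) + e^(−4.6302) + e^(−4.9848) = 0.61105 + 0.015344 + 0.0097528 + 0.0068411 = 0.64299.
⟨E⟩ = 0.035073 eV, ⟨E²⟩ = 0.0031851 eV².
C_V/k_B = (⟨E²⟩ − ⟨E⟩²)/(kT)² = (0.0031851 − 0.0012301)/0.0025760 = 0.759.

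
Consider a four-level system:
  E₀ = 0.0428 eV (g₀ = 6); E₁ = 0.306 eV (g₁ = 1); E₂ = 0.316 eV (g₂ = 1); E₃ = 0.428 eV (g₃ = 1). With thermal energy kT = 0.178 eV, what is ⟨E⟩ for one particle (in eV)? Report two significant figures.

Eᵢ/kT = 0.2404, 1.719, 1.775, 2.404.
Z = Σ gᵢe^(−Eᵢ/kT) = 6·e^(−0.2404) + 1·e^(−1.719) + 1·e^(−1.775) + 1·e^(−2.404) = 4.718 + 0.1792 + 0.1695 + 0.09036 = 5.157.
⟨E⟩ = Σ Eᵢ gᵢe^(−Eᵢ/kT) / Z = (0.0428·4.718 + 0.306·0.1792 + 0.316·0.1695 + 0.428·0.09036) / 5.157 = 0.068 eV.

0.068 eV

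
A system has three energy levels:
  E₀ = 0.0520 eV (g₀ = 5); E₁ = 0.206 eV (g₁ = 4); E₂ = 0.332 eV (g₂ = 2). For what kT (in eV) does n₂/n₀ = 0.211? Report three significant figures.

n₂/n₀ = (g₂/g₀) exp[−(E₂−E₀)/kT] = 0.211.
⇒ (E₂−E₀)/kT = ln((2/5)/0.211) = ln(1.8957) = 0.63959.
kT = 0.2800 eV / 0.63959 = 0.438 eV.

0.438 eV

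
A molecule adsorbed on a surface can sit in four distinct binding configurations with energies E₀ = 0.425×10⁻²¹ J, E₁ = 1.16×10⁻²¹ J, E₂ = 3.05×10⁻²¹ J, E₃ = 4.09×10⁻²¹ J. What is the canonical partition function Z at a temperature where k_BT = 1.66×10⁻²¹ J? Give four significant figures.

Z = 1.516

Eᵢ/kT = 0.256024, 0.698795, 1.83735, 2.46386.
Z = Σ e^(−Eᵢ/kT) = e^(−0.256024) + e^(−0.698795) + e^(−1.83735) + e^(−2.46386) = 0.774123 + 0.497184 + 0.159239 + 0.0851058 = 1.51565.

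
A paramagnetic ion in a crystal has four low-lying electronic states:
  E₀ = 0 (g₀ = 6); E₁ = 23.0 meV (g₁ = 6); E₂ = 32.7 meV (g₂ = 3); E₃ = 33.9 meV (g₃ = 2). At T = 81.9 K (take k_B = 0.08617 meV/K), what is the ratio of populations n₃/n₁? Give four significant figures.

k_BT = 0.08617 × 81.9 K = 7.05732 meV.
n₃/n₁ = (g₃/g₁) exp[−(E₃−E₁)/kT] = (2/6) × exp(−(10.9 meV)/(7.05732 meV)) = (2/6) × exp(-1.54450) = 0.07114.

0.07114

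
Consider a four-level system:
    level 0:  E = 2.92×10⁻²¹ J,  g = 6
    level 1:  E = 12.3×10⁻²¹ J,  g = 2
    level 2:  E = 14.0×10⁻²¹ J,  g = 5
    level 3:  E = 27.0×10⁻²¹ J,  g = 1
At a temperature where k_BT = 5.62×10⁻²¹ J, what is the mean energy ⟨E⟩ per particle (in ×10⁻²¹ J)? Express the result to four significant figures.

4.554 ×10⁻²¹ J

Eᵢ/kT = 0.519573, 2.18861, 2.49110, 4.80427.
Z = Σ gᵢe^(−Eᵢ/kT) = 6·e^(−0.519573) + 2·e^(−2.18861) + 5·e^(−2.49110) + 1·e^(−4.80427) = 3.56865 + 0.224145 + 0.414094 + 0.00819468 = 4.21508.
⟨E⟩ = Σ Eᵢ gᵢe^(−Eᵢ/kT) / Z = (2.92·3.56865 + 12.3·0.224145 + 14.0·0.414094 + 27.0·0.00819468) / 4.21508 = 4.554 ×10⁻²¹ J.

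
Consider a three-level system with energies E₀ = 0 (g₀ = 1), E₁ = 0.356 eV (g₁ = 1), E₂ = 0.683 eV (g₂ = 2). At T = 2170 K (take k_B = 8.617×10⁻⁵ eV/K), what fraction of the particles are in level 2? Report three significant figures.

k_BT = 8.617×10⁻⁵ × 2170 K = 0.18699 eV.
Eᵢ/kT = 0, 1.9038, 3.6526.
Z = Σ gᵢe^(−Eᵢ/kT) = 1·e^(−0) + 1·e^(−1.9038) + 2·e^(−3.6526) = 1.0000 + 0.14900 + 0.051847 = 1.2008.
P₂ = g₂ e^(−E₂/kT) / Z = 0.051847/1.2008 = 0.0432.

0.0432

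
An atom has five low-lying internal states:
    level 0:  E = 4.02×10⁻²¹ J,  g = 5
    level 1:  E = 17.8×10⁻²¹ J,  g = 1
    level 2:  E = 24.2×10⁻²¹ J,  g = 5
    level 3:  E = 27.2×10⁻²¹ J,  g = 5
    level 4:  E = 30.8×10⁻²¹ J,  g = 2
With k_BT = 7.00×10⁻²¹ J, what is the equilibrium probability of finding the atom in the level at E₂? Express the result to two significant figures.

0.050

Eᵢ/kT = 0.5743, 2.543, 3.457, 3.886, 4.400.
Z = Σ gᵢe^(−Eᵢ/kT) = 5·e^(−0.5743) + 1·e^(−2.543) + 5·e^(−3.457) + 5·e^(−3.886) + 2·e^(−4.400) = 2.815 + 0.07863 + 0.1576 + 0.1026 + 0.02455 = 3.178.
P₂ = g₂ e^(−E₂/kT) / Z = 0.1576/3.178 = 0.050.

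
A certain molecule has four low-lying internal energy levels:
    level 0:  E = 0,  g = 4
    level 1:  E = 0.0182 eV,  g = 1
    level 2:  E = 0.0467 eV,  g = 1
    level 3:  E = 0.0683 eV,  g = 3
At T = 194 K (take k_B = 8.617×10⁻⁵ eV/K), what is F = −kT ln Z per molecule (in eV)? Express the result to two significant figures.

k_BT = 8.617×10⁻⁵ × 194 K = 0.01672 eV.
Eᵢ/kT = 0, 1.089, 2.793, 4.085.
Z = Σ gᵢe^(−Eᵢ/kT) = 4·e^(−0) + 1·e^(−1.089) + 1·e^(−2.793) + 3·e^(−4.085) = 4.000 + 0.3366 + 0.06124 + 0.05047 = 4.448.
F = −kT ln Z = −0.01672 × ln(4.448) = −0.01672 × 1.492 = -0.025 eV.

-0.025 eV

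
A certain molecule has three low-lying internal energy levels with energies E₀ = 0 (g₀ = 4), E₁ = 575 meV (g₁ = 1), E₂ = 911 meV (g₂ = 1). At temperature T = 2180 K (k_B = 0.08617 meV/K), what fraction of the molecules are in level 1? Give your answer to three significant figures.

k_BT = 0.08617 × 2180 K = 187.85 meV.
Eᵢ/kT = 0, 3.0610, 4.8496.
Z = Σ gᵢe^(−Eᵢ/kT) = 4·e^(−0) + 1·e^(−3.0610) + 1·e^(−4.8496) = 4.0000 + 0.046841 + 0.0078315 = 4.0547.
P₁ = g₁ e^(−E₁/kT) / Z = 0.046841/4.0547 = 0.0116.

0.0116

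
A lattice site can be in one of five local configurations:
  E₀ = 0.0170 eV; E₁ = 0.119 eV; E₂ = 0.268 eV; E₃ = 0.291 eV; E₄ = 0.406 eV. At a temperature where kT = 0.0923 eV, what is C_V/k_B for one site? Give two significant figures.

Eᵢ/kT = 0.1842, 1.289, 2.904, 3.153, 4.399.
Z = Σ e^(−Eᵢ/kT) = e^(−0.1842) + e^(−1.289) + e^(−2.904) + e^(−3.153) + e^(−4.399) = 0.8318 + 0.2755 + 0.05480 + 0.04272 + 0.01229 = 1.217.
⟨E⟩ = 0.06494 eV, ⟨E²⟩ = 0.01127 eV².
C_V/k_B = (⟨E²⟩ − ⟨E⟩²)/(kT)² = (0.01127 − 0.004217)/0.008519 = 0.83.

0.83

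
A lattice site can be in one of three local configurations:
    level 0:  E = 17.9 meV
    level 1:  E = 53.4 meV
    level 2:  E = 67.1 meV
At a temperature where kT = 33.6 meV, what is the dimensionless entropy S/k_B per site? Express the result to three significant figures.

Eᵢ/kT = 0.53274, 1.5893, 1.9970.
Z = Σ e^(−Eᵢ/kT) = e^(−0.53274) + e^(−1.5893) + e^(−1.9970) = 0.58699 + 0.20407 + 0.13574 = 0.92680.
⟨E⟩ = Σ EᵢPᵢ = 32.923 meV.
S/k_B = ln Z + ⟨E⟩/kT = ln(0.92680) + 32.923/33.6 = -0.076017 + 0.97985 = 0.904.

0.904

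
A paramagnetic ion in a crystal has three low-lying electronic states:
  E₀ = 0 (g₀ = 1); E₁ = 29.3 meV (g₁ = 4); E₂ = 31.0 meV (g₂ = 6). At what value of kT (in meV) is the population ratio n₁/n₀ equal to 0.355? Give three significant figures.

n₁/n₀ = (g₁/g₀) exp[−(E₁−E₀)/kT] = 0.355.
⇒ (E₁−E₀)/kT = ln((4/1)/0.355) = ln(11.268) = 2.4220.
kT = 29.3 meV / 2.4220 = 12.1 meV.

12.1 meV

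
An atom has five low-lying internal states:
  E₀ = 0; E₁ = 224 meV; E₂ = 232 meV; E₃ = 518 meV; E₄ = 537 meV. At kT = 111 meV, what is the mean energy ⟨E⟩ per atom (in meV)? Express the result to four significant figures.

53.06 meV

Eᵢ/kT = 0, 2.01802, 2.09009, 4.66667, 4.83784.
Z = Σ e^(−Eᵢ/kT) = e^(−0) + e^(−2.01802) + e^(−2.09009) + e^(−4.66667) + e^(−4.83784) = 1.00000 + 0.132918 + 0.123676 + 0.00940353 + 0.00792415 = 1.27392.
⟨E⟩ = Σ Eᵢ e^(−Eᵢ/kT) / Z = (0·1.00000 + 224·0.132918 + 232·0.123676 + 518·0.00940353 + 537·0.00792415) / 1.27392 = 53.06 meV.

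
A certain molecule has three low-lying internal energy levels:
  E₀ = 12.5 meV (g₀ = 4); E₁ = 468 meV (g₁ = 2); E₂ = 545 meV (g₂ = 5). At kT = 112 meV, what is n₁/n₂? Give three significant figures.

0.795

n₁/n₂ = (g₁/g₂) exp[−(E₁−E₂)/kT] = (2/5) × exp(−(-77 meV)/(112 meV)) = (2/5) × exp(0.68750) = 0.795.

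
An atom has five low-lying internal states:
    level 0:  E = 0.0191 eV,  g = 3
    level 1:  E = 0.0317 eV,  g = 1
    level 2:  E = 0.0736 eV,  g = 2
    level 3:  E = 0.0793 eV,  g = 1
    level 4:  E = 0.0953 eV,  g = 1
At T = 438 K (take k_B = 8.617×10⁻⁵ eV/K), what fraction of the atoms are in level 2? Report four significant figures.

0.1043

k_BT = 8.617×10⁻⁵ × 438 K = 0.0377425 eV.
Eᵢ/kT = 0.506061, 0.839902, 1.95006, 2.10108, 2.52500.
Z = Σ gᵢe^(−Eᵢ/kT) = 3·e^(−0.506061) + 1·e^(−0.839902) + 2·e^(−1.95006) + 1·e^(−2.10108) + 1·e^(−2.52500) = 1.80860 + 0.431753 + 0.284531 + 0.122324 + 0.0800583 = 2.72727.
P₂ = g₂ e^(−E₂/kT) / Z = 0.284531/2.72727 = 0.1043.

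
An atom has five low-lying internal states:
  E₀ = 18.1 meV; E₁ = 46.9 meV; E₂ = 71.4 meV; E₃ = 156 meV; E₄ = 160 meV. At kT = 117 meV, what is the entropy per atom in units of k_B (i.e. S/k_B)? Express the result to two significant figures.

Eᵢ/kT = 0.1547, 0.4009, 0.6103, 1.333, 1.368.
Z = Σ e^(−Eᵢ/kT) = e^(−0.1547) + e^(−0.4009) + e^(−0.6103) + e^(−1.333) + e^(−1.368) = 0.8567 + 0.6697 + 0.5432 + 0.2637 + 0.2546 = 2.588.
⟨E⟩ = Σ EᵢPᵢ = 64.75 meV.
S/k_B = ln Z + ⟨E⟩/kT = ln(2.588) + 64.75/117 = 0.9509 + 0.5534 = 1.5.

1.5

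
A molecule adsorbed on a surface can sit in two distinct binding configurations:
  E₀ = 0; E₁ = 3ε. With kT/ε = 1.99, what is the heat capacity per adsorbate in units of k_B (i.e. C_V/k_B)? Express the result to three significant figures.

Eᵢ/kT = 0, 1.5075.
Z = Σ e^(−Eᵢ/kT) = e^(−0) + e^(−1.5075) = 1.0000 + 0.22146 = 1.2215.
⟨E⟩ = 0.54391 ε, ⟨E²⟩ = 1.6317 ε².
C_V/k_B = (⟨E²⟩ − ⟨E⟩²)/(kT)² = (1.6317 − 0.29584)/3.9601 = 0.337.

0.337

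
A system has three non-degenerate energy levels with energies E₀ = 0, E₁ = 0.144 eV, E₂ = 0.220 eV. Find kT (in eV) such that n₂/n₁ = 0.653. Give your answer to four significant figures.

0.1783 eV

n₂/n₁ = exp[−(E₂−E₁)/kT] = 0.653.
⇒ (E₂−E₁)/kT = ln(1/0.653) = ln(1.53139) = 0.426176.
kT = 0.076 eV / 0.426176 = 0.1783 eV.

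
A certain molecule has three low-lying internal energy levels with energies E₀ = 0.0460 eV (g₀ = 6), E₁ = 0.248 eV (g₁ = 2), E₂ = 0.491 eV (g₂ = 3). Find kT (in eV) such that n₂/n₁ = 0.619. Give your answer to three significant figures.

0.275 eV

n₂/n₁ = (g₂/g₁) exp[−(E₂−E₁)/kT] = 0.619.
⇒ (E₂−E₁)/kT = ln((3/2)/0.619) = ln(2.4233) = 0.88513.
kT = 0.243 eV / 0.88513 = 0.275 eV.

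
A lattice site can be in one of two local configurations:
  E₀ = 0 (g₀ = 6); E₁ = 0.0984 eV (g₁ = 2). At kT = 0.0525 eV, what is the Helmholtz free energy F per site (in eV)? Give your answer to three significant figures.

-0.0967 eV

Eᵢ/kT = 0, 1.8743.
Z = Σ gᵢe^(−Eᵢ/kT) = 6·e^(−0) + 2·e^(−1.8743) = 6.0000 + 0.30692 = 6.3069.
F = −kT ln Z = −0.0525 × ln(6.3069) = −0.0525 × 1.8416 = -0.0967 eV.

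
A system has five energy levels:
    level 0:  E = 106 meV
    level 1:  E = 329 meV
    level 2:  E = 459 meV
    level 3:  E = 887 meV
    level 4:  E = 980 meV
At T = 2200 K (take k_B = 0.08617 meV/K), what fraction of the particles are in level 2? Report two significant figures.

k_BT = 0.08617 × 2200 K = 189.6 meV.
Eᵢ/kT = 0.5591, 1.735, 2.421, 4.678, 5.169.
Z = Σ e^(−Eᵢ/kT) = e^(−0.5591) + e^(−1.735) + e^(−2.421) + e^(−4.678) + e^(−5.169) = 0.5717 + 0.1764 + 0.08883 + 0.009298 + 0.005690 = 0.8519.
P₂ = e^(−E₂/kT) / Z = 0.08883/0.8519 = 0.10.

0.10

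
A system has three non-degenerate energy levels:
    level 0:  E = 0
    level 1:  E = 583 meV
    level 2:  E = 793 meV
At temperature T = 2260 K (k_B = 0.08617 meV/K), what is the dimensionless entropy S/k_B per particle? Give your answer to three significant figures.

0.271

k_BT = 0.08617 × 2260 K = 194.74 meV.
Eᵢ/kT = 0, 2.9937, 4.0721.
Z = Σ e^(−Eᵢ/kT) = e^(−0) + e^(−2.9937) + e^(−4.0721) = 1.0000 + 0.050102 + 0.017042 = 1.0671.
⟨E⟩ = Σ EᵢPᵢ = 40.037 meV.
S/k_B = ln Z + ⟨E⟩/kT = ln(1.0671) + 40.037/194.74 = 0.064945 + 0.20559 = 0.271.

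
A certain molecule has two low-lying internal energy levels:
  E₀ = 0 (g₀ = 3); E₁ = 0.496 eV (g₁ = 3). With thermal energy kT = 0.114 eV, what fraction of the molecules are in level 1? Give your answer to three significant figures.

Eᵢ/kT = 0, 4.3509.
Z = Σ gᵢe^(−Eᵢ/kT) = 3·e^(−0) + 3·e^(−4.3509) = 3.0000 + 0.038686 = 3.0387.
P₁ = g₁ e^(−E₁/kT) / Z = 0.038686/3.0387 = 0.0127.

0.0127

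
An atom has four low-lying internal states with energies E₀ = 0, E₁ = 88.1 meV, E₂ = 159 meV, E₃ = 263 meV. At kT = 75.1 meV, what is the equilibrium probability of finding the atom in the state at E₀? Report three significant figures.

Eᵢ/kT = 0, 1.1731, 2.1172, 3.5020.
Z = Σ e^(−Eᵢ/kT) = e^(−0) + e^(−1.1731) + e^(−2.1172) + e^(−3.5020) = 1.0000 + 0.30941 + 0.12037 + 0.030137 = 1.4599.
P₀ = e^(−E₀/kT) / Z = 1.0000/1.4599 = 0.685.

0.685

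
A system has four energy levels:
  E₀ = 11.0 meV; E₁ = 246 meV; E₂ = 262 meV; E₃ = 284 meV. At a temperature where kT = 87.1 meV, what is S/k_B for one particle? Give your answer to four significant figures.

Eᵢ/kT = 0.126292, 2.82434, 3.00804, 3.26062.
Z = Σ e^(−Eᵢ/kT) = e^(−0.126292) + e^(−2.82434) + e^(−3.00804) + e^(−3.26062) = 0.881357 + 0.0593478 + 0.0493884 + 0.0383646 = 1.02846.
⟨E⟩ = Σ EᵢPᵢ = 46.7979 meV.
S/k_B = ln Z + ⟨E⟩/kT = ln(1.02846) + 46.7979/87.1 = 0.0280625 + 0.537289 = 0.5654.

0.5654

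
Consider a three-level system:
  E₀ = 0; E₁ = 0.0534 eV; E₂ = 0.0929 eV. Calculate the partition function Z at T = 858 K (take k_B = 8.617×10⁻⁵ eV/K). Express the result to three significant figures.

Z = 1.77

k_BT = 8.617×10⁻⁵ × 858 K = 0.073934 eV.
Eᵢ/kT = 0, 0.72227, 1.2565.
Z = Σ e^(−Eᵢ/kT) = e^(−0) + e^(−0.72227) + e^(−1.2565) = 1.0000 + 0.48565 + 0.28465 = 1.7703.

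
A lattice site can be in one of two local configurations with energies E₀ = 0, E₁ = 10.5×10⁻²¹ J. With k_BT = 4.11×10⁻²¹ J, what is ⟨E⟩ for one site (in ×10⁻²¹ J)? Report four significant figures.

0.7571 ×10⁻²¹ J

Eᵢ/kT = 0, 2.55474.
Z = Σ e^(−Eᵢ/kT) = e^(−0) + e^(−2.55474) = 1.00000 + 0.0777124 = 1.07771.
⟨E⟩ = Σ Eᵢ e^(−Eᵢ/kT) / Z = (0·1.00000 + 10.5·0.0777124) / 1.07771 = 0.7571 ×10⁻²¹ J.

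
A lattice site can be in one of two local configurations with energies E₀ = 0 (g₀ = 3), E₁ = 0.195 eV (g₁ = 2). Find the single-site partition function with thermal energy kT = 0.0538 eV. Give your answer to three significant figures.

Eᵢ/kT = 0, 3.6245.
Z = Σ gᵢe^(−Eᵢ/kT) = 3·e^(−0) + 2·e^(−3.6245) = 3.0000 + 0.053325 = 3.0533.

Z = 3.05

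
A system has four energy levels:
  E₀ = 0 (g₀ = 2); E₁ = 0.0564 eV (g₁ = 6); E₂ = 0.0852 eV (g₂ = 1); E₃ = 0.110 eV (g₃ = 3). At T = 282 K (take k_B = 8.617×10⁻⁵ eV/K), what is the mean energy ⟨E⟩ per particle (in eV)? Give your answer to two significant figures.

k_BT = 8.617×10⁻⁵ × 282 K = 0.02430 eV.
Eᵢ/kT = 0, 2.321, 3.506, 4.527.
Z = Σ gᵢe^(−Eᵢ/kT) = 2·e^(−0) + 6·e^(−2.321) + 1·e^(−3.506) + 3·e^(−4.527) = 2.000 + 0.5891 + 0.03002 + 0.03244 = 2.652.
⟨E⟩ = Σ Eᵢ gᵢe^(−Eᵢ/kT) / Z = (0·2.000 + 0.0564·0.5891 + 0.0852·0.03002 + 0.110·0.03244) / 2.652 = 0.015 eV.

0.015 eV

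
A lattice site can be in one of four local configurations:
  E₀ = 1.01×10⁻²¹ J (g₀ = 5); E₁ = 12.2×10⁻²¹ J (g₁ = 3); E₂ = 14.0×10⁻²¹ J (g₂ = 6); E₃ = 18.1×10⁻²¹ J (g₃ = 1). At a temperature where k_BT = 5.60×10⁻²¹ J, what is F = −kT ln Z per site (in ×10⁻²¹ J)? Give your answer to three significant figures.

-9.06 ×10⁻²¹ J

Eᵢ/kT = 0.18036, 2.1786, 2.5000, 3.2321.
Z = Σ gᵢe^(−Eᵢ/kT) = 5·e^(−0.18036) + 3·e^(−2.1786) + 6·e^(−2.5000) + 1·e^(−3.2321) = 4.1748 + 0.33960 + 0.49251 + 0.039475 = 5.0464.
F = −kT ln Z = −5.60 × ln(5.0464) = −5.60 × 1.6187 = -9.06 ×10⁻²¹ J.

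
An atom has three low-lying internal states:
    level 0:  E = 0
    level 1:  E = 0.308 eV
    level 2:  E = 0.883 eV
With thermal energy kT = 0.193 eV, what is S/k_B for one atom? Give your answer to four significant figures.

Eᵢ/kT = 0, 1.59585, 4.57513.
Z = Σ e^(−Eᵢ/kT) = e^(−0) + e^(−1.59585) + e^(−4.57513) = 1.00000 + 0.202736 + 0.0103050 = 1.21304.
⟨E⟩ = Σ EᵢPᵢ = 0.0589774 eV.
S/k_B = ln Z + ⟨E⟩/kT = ln(1.21304) + 0.0589774/0.193 = 0.193130 + 0.305582 = 0.4987.

0.4987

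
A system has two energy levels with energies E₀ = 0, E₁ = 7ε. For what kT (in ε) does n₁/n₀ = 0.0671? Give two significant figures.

2.6 ε

n₁/n₀ = exp[−(E₁−E₀)/kT] = 0.0671.
⇒ (E₁−E₀)/kT = ln(1/0.0671) = ln(14.90) = 2.701.
kT = 7ε / 2.701 = 2.6 ε.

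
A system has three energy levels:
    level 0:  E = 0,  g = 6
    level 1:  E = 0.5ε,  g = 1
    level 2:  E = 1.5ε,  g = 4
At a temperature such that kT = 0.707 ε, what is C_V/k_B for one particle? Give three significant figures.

0.306

Eᵢ/kT = 0, 0.70721, 2.1216.
Z = Σ gᵢe^(−Eᵢ/kT) = 6·e^(−0) + 1·e^(−0.70721) + 4·e^(−2.1216) = 6.0000 + 0.49302 + 0.47936 = 6.9724.
⟨E⟩ = 0.13848 ε, ⟨E²⟩ = 0.17237 ε².
C_V/k_B = (⟨E²⟩ − ⟨E⟩²)/(kT)² = (0.17237 − 0.019177)/0.49985 = 0.306.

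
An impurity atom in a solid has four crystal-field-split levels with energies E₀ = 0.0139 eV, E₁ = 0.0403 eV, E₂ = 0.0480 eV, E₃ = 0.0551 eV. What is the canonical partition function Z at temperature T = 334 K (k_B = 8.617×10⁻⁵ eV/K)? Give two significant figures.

Z = 1.2

k_BT = 8.617×10⁻⁵ × 334 K = 0.02878 eV.
Eᵢ/kT = 0.4830, 1.400, 1.668, 1.915.
Z = Σ e^(−Eᵢ/kT) = e^(−0.4830) + e^(−1.400) + e^(−1.668) + e^(−1.915) = 0.6169 + 0.2466 + 0.1886 + 0.1473 = 1.199.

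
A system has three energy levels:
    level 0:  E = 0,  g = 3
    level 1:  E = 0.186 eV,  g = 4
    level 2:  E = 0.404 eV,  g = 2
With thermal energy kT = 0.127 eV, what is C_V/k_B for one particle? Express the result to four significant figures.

Eᵢ/kT = 0, 1.46457, 3.18110.
Z = Σ gᵢe^(−Eᵢ/kT) = 3·e^(−0) + 4·e^(−1.46457) + 2·e^(−3.18110) = 3.00000 + 0.924710 + 0.0830799 = 4.00779.
⟨E⟩ = 0.0512902 eV, ⟨E²⟩ = 0.0113657 eV².
C_V/k_B = (⟨E²⟩ − ⟨E⟩²)/(kT)² = (0.0113657 − 0.00263068)/0.0161290 = 0.5416.

0.5416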